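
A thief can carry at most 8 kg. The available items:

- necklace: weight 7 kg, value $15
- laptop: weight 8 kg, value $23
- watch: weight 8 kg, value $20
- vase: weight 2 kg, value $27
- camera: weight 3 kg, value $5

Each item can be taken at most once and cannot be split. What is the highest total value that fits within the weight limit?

This is a 0/1 knapsack; check combinations near the capacity.
- vase+camera: weight 2+3=5, value 27+5=32
- vase: weight 2, value 27
- laptop: weight 8, value 23
- watch: weight 8, value 20
- necklace: weight 7, value 15
Best: $32.

$32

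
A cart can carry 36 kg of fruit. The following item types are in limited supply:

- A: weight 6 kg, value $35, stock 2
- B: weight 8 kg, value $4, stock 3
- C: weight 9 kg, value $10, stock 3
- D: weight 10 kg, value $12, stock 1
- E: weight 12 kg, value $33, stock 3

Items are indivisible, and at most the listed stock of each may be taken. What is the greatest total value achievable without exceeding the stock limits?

$136

Top feasible selections:
- 2×A + 2×E: weight 36, value 136
- 2×A + 1×D + 1×E: weight 34, value 115
- 2×A + 1×C + 1×E: weight 33, value 113
- 2×A + 1×B + 1×E: weight 32, value 107
Best: $136.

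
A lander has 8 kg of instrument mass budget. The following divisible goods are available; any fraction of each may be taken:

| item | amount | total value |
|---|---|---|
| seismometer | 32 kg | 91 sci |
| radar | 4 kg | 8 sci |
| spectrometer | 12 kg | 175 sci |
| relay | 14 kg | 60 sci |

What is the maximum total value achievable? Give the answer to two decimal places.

Take in order of value per unit:
- spectrometer (175/12 per unit): 8 of 12 → value 8×175/12 = 116.6667, running total 116.67
Total 116.67.

116.67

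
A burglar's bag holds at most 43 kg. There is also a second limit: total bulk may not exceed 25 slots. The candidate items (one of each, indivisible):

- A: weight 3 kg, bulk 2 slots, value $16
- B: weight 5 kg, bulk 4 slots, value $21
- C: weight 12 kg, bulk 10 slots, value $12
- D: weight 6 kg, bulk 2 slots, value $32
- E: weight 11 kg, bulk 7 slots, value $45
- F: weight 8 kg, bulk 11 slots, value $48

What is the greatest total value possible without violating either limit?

$146

Feasible sets respecting both limits:
- B+D+E+F: weight 30, bulk 24, value 146
- A+D+E+F: weight 28, bulk 22, value 141
- A+B+E+F: weight 27, bulk 24, value 130
- A+B+C+D+E: weight 37, bulk 25, value 126
Best: $146.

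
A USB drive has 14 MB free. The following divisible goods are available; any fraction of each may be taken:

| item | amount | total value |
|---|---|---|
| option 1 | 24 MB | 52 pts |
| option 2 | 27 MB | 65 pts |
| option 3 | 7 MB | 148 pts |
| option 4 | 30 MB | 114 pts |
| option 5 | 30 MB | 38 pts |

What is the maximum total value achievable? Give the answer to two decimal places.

Take in order of value per unit:
- option 3 (148/7 per unit): all 7 → value 148, running total 148.00
- option 4 (114/30 per unit): 7 of 30 → value 7×114/30 = 26.6000, running total 174.60
Total 174.60.

174.60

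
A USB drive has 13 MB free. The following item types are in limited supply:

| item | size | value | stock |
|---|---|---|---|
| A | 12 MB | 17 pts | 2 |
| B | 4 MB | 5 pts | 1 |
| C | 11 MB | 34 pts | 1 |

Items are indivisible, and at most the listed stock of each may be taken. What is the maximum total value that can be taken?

34 pts

Best selections within size 13 and stock limits:
- 1×C: size 11, value 34
- 1×A: size 12, value 17
Best: 34 pts.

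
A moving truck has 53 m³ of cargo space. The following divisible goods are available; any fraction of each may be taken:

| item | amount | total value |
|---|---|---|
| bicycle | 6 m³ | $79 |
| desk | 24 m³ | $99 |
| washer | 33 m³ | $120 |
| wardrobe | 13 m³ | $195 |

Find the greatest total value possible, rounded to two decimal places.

Take in order of value per unit:
- wardrobe (195/13 per unit): all 13 → value 195, running total 195.00
- bicycle (79/6 per unit): all 6 → value 79, running total 274.00
- desk (99/24 per unit): all 24 → value 99, running total 373.00
- washer (120/33 per unit): 10 of 33 → value 10×120/33 = 36.3636, running total 409.36
Total 409.36.

409.36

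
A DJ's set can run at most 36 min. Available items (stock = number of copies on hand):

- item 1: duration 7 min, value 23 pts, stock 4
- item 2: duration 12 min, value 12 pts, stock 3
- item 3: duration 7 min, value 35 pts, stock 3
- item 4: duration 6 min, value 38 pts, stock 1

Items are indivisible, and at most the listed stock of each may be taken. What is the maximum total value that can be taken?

Best selections within duration 36 and stock limits:
- 1×item 1 + 3×item 3 + 1×item 4: duration 34, value 166
- 2×item 1 + 2×item 3 + 1×item 4: duration 34, value 154
Best: 166 pts.

166 pts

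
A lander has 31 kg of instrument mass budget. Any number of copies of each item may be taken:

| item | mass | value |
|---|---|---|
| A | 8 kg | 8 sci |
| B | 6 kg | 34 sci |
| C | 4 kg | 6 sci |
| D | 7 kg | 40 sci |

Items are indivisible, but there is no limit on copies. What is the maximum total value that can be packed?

176 sci

Best value-per-unit is D at 40/7; filling with it alone gives 4×40 = 160.
Optimal mix: 4×B + 1×D → mass 31, value 176.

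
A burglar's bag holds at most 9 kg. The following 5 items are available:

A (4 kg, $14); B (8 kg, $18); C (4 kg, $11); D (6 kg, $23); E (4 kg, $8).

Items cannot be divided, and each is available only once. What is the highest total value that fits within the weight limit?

Check high-value combinations within 9 kg:
- A+C: weight 4+4=8, value 14+11=25
- D: weight 6, value 23
- A+E: weight 4+4=8, value 14+8=22
Best: $25.

$25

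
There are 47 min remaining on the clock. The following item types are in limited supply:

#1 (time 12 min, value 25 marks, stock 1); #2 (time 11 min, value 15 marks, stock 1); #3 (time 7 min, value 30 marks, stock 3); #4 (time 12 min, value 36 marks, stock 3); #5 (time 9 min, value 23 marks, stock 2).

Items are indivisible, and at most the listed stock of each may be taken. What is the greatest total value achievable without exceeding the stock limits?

Top feasible selections:
- 3×#3 + 2×#4: time 45, value 162
- 2×#3 + 2×#4 + 1×#5: time 47, value 155
Best: 162 marks.

162 marks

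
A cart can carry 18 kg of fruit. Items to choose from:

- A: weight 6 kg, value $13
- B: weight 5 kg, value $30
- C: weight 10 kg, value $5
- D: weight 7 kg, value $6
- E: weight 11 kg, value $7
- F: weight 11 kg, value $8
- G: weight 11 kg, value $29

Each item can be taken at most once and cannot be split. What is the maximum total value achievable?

$59

Check high-value combinations within 18 kg:
- B+G: weight 5+11=16, value 30+29=59
- A+B+D: weight 6+5+7=18, value 13+30+6=49
- A+B: weight 6+5=11, value 13+30=43
- A+G: weight 6+11=17, value 13+29=42
Best: $59.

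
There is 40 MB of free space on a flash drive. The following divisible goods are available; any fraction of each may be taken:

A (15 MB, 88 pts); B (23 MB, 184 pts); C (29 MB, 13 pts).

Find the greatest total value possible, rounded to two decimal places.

Take in order of value per unit:
- B (184/23 per unit): all 23 → value 184, running total 184.00
- A (88/15 per unit): all 15 → value 88, running total 272.00
- C (13/29 per unit): 2 of 29 → value 2×13/29 = 0.8966, running total 272.90
Total 272.90.

272.90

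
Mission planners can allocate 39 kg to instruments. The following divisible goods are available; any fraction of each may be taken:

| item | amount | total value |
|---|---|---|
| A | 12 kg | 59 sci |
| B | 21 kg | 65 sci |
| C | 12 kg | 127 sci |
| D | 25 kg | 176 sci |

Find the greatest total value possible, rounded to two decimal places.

Take in order of value per unit:
- C (127/12 per unit): all 12 → value 127, running total 127.00
- D (176/25 per unit): all 25 → value 176, running total 303.00
- A (59/12 per unit): 2 of 12 → value 2×59/12 = 9.8333, running total 312.83
Total 312.83.

312.83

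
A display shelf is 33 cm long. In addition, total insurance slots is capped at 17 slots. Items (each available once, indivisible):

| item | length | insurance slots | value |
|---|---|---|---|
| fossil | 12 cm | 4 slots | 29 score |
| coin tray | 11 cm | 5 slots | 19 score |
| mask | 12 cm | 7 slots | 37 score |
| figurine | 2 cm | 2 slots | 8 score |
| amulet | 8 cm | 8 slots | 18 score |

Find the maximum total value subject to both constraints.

74 score

Feasible sets respecting both limits:
- fossil+mask+figurine: length 26, insurance slots 13, value 74
- fossil+mask: length 24, insurance slots 11, value 66
- fossil+coin tray+amulet: length 31, insurance slots 17, value 66
- coin tray+mask+figurine: length 25, insurance slots 14, value 64
Best: 74 score.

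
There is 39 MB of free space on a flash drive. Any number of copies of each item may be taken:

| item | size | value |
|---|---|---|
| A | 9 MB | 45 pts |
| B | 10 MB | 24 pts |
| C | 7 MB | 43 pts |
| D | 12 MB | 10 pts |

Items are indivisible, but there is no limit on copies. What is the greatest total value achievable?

219 pts

Best value-per-unit is C at 43/7; filling with it alone gives 5×43 = 215.
Optimal mix: 2×A + 3×C → size 39, value 219.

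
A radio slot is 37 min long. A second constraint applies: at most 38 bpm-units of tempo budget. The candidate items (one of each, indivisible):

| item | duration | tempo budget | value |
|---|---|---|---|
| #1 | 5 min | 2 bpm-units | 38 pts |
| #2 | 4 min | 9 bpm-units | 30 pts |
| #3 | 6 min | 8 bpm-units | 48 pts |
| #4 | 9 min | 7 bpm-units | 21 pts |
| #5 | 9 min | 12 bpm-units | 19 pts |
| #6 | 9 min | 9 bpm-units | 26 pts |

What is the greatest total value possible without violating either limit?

163 pts

Feasible sets respecting both limits:
- #1+#2+#3+#4+#6: duration 33, tempo budget 35, value 163
- #1+#2+#3+#4+#5: duration 33, tempo budget 38, value 156
- #1+#2+#3+#6: duration 24, tempo budget 28, value 142
- #1+#2+#3+#4: duration 24, tempo budget 26, value 137
Best: 163 pts.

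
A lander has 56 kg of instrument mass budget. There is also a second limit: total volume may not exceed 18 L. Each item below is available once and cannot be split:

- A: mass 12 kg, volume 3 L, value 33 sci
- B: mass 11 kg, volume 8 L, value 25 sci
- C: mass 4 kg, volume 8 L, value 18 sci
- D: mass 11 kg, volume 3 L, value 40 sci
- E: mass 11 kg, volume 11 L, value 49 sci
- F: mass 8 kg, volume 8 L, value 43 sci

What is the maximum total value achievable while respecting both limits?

Feasible sets respecting both limits:
- A+D+E: mass 34, volume 17, value 122
- A+D+F: mass 31, volume 14, value 116
- A+B+D: mass 34, volume 14, value 98
Best: 122 sci.

122 sci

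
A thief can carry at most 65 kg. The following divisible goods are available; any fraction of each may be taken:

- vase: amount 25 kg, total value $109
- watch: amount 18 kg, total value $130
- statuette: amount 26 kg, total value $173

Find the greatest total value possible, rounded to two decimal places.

Take in order of value per unit:
- watch (130/18 per unit): all 18 → value 130, running total 130.00
- statuette (173/26 per unit): all 26 → value 173, running total 303.00
- vase (109/25 per unit): 21 of 25 → value 21×109/25 = 91.5600, running total 394.56
Total 394.56.

394.56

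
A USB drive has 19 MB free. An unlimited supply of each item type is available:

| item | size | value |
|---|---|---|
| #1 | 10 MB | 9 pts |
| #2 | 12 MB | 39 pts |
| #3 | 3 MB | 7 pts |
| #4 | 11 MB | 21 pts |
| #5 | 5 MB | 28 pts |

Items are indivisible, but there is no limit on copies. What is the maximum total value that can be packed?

Best value-per-unit is #5 at 28/5; filling with it alone gives 3×28 = 84.
Optimal mix: 1×#3 + 3×#5 → size 18, value 91.

91 pts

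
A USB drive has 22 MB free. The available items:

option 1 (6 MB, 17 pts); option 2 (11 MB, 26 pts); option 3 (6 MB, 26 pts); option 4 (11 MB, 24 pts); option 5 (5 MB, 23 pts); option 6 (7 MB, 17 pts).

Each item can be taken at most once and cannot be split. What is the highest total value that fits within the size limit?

Check high-value combinations within 22 MB:
- option 2+option 3+option 5: size 11+6+5=22, value 26+26+23=75
- option 3+option 4+option 5: size 6+11+5=22, value 26+24+23=73
- option 1+option 3+option 5: size 6+6+5=17, value 17+26+23=66
- option 3+option 5+option 6: size 6+5+7=18, value 26+23+17=66
Best: 75 pts.

75 pts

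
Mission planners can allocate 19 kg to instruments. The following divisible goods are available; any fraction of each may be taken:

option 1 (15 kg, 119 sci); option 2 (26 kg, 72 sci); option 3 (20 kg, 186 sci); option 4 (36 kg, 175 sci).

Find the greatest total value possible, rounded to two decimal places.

176.70

Take in order of value per unit:
- option 3 (186/20 per unit): 19 of 20 → value 19×186/20 = 176.7000, running total 176.70
Total 176.70.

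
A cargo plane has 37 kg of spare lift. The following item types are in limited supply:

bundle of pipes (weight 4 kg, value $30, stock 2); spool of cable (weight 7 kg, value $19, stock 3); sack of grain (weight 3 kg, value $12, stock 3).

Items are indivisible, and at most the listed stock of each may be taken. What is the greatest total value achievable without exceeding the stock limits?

$141

Best selections within weight 37 and stock limits:
- 2×bundle of pipes + 3×spool of cable + 2×sack of grain: weight 35, value 141
- 2×bundle of pipes + 2×spool of cable + 3×sack of grain: weight 31, value 134
- 2×bundle of pipes + 3×spool of cable + 1×sack of grain: weight 32, value 129
Best: $141.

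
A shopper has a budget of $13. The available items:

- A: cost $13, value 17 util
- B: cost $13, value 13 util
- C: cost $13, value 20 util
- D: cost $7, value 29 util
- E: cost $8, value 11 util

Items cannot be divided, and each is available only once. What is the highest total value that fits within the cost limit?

Check high-value combinations within $13:
- D: cost 7, value 29
- C: cost 13, value 20
- A: cost 13, value 17
- B: cost 13, value 13
Best: 29 util.

29 util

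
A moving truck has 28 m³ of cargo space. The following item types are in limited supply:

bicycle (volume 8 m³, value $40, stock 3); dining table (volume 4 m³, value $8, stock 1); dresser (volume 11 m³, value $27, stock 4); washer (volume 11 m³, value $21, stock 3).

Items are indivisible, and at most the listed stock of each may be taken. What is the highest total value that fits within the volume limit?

$128

Best selections within volume 28 and stock limits:
- 3×bicycle + 1×dining table: volume 28, value 128
- 3×bicycle: volume 24, value 120
- 2×bicycle + 1×dresser: volume 27, value 107
- 2×bicycle + 1×washer: volume 27, value 101
Best: $128.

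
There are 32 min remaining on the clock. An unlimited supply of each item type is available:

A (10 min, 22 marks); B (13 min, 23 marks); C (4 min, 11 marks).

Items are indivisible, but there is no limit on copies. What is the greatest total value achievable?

88 marks

Best value-per-unit is C at 11/4, and filling with it alone uses time 8×4=32. No mix of the others beats 8×11 = 88.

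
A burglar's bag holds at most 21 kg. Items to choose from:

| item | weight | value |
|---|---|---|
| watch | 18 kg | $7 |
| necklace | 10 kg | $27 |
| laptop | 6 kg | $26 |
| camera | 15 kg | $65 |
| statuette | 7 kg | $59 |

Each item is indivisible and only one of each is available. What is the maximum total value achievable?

Check high-value combinations within 21 kg:
- laptop+camera: weight 6+15=21, value 26+65=91
- necklace+statuette: weight 10+7=17, value 27+59=86
- laptop+statuette: weight 6+7=13, value 26+59=85
- camera: weight 15, value 65
- statuette: weight 7, value 59
Best: $91.

$91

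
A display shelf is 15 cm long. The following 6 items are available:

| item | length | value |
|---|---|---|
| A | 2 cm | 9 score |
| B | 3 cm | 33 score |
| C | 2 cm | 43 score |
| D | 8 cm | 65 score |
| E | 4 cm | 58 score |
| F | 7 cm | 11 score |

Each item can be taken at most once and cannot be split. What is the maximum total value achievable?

166 score

Check high-value combinations within 15 cm:
- C+D+E: length 2+8+4=14, value 43+65+58=166
- B+D+E: length 3+8+4=15, value 33+65+58=156
- A+B+C+D: length 2+3+2+8=15, value 9+33+43+65=150
- A+B+C+E: length 2+3+2+4=11, value 9+33+43+58=143
- B+C+D: length 3+2+8=13, value 33+43+65=141
Best: 166 score.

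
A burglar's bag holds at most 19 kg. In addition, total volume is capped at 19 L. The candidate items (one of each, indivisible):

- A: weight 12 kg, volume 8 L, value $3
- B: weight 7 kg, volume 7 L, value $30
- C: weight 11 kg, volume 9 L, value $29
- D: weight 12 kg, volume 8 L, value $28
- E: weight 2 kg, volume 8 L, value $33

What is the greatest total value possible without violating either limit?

Feasible sets respecting both limits:
- B+E: weight 9, volume 15, value 63
- C+E: weight 13, volume 17, value 62
- D+E: weight 14, volume 16, value 61
Best: $63.

$63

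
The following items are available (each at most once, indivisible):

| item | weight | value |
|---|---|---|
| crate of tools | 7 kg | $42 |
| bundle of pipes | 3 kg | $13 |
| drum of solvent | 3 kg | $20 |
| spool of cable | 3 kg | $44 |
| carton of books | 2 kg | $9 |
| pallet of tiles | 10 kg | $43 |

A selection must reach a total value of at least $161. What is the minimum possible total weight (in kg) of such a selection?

Subsets with value ≥ 161, sorted by total weight:
- crate of tools+bundle of pipes+drum of solvent+spool of cable+pallet of tiles: weight 26, value 162
- crate of tools+bundle of pipes+drum of solvent+spool of cable+carton of books+pallet of tiles: weight 28, value 171
Minimum weight: 26 kg.

26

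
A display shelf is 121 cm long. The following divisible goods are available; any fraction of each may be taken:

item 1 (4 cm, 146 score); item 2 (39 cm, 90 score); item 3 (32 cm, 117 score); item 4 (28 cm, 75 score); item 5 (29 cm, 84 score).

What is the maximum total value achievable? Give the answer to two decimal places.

486.62

Take in order of value per unit:
- item 1 (146/4 per unit): all 4 → value 146, running total 146.00
- item 3 (117/32 per unit): all 32 → value 117, running total 263.00
- item 5 (84/29 per unit): all 29 → value 84, running total 347.00
- item 4 (75/28 per unit): all 28 → value 75, running total 422.00
- item 2 (90/39 per unit): 28 of 39 → value 28×90/39 = 64.6154, running total 486.62
Total 486.62.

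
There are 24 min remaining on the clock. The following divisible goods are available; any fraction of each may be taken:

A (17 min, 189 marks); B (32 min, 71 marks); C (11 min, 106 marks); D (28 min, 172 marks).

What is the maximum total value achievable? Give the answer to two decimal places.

Take in order of value per unit:
- A (189/17 per unit): all 17 → value 189, running total 189.00
- C (106/11 per unit): 7 of 11 → value 7×106/11 = 67.4545, running total 256.45
Total 256.45.

256.45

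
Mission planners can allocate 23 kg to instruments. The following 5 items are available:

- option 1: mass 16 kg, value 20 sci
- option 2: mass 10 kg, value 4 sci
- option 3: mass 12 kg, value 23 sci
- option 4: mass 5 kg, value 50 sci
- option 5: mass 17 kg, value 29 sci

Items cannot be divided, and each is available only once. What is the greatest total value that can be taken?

79 sci

Check high-value combinations within 23 kg:
- option 4+option 5: mass 5+17=22, value 50+29=79
- option 3+option 4: mass 12+5=17, value 23+50=73
- option 1+option 4: mass 16+5=21, value 20+50=70
- option 2+option 4: mass 10+5=15, value 4+50=54
Best: 79 sci.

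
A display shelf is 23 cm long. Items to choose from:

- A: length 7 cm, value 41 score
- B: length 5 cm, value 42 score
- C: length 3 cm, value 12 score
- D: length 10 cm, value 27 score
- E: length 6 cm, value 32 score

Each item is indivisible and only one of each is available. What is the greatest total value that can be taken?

Check high-value combinations within 23 cm:
- A+B+C+E: length 7+5+3+6=21, value 41+42+12+32=127
- A+B+E: length 7+5+6=18, value 41+42+32=115
- A+B+D: length 7+5+10=22, value 41+42+27=110
Best: 127 score.

127 score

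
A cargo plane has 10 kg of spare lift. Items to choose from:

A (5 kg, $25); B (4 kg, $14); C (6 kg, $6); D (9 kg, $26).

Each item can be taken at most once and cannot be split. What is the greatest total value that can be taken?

$39

Check high-value combinations within 10 kg:
- A+B: weight 5+4=9, value 25+14=39
- D: weight 9, value 26
- A: weight 5, value 25
Best: $39.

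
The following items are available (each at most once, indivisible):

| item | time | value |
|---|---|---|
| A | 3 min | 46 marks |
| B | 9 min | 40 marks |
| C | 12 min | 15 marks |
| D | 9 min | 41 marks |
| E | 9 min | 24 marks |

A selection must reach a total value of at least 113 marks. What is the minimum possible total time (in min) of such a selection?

Subsets with value ≥ 113, sorted by total time:
- A+B+D: time 21, value 127
- A+B+D+E: time 30, value 151
- A+B+C+D: time 33, value 142
Minimum time: 21 min.

21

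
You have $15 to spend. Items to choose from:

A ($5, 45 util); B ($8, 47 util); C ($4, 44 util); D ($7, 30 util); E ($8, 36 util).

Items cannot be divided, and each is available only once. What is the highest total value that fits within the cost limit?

92 util

Check high-value combinations within $15:
- A+B: cost 5+8=13, value 45+47=92
- B+C: cost 8+4=12, value 47+44=91
- A+C: cost 5+4=9, value 45+44=89
- A+E: cost 5+8=13, value 45+36=81
- C+E: cost 4+8=12, value 44+36=80
Best: 92 util.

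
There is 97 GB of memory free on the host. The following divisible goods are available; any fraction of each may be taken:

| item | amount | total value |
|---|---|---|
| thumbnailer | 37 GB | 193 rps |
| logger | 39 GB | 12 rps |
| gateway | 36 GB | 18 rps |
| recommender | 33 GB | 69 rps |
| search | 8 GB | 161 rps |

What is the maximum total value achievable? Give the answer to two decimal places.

432.50

Take in order of value per unit:
- search (161/8 per unit): all 8 → value 161, running total 161.00
- thumbnailer (193/37 per unit): all 37 → value 193, running total 354.00
- recommender (69/33 per unit): all 33 → value 69, running total 423.00
- gateway (18/36 per unit): 19 of 36 → value 19×18/36 = 9.5000, running total 432.50
Total 432.50.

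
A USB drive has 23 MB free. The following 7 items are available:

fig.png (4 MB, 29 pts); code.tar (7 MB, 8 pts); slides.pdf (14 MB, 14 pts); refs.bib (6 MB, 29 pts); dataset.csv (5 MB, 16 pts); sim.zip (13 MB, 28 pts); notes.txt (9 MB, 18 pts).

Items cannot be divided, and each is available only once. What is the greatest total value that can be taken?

Check high-value combinations within 23 MB:
- fig.png+refs.bib+sim.zip: size 4+6+13=23, value 29+29+28=86
- fig.png+code.tar+refs.bib+dataset.csv: size 4+7+6+5=22, value 29+8+29+16=82
- fig.png+refs.bib+notes.txt: size 4+6+9=19, value 29+29+18=76
Best: 86 pts.

86 pts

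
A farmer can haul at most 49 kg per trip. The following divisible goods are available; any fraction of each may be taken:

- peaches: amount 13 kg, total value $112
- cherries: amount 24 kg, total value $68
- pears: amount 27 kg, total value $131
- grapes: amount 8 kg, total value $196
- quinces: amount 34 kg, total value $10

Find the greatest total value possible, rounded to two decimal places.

Take in order of value per unit:
- grapes (196/8 per unit): all 8 → value 196, running total 196.00
- peaches (112/13 per unit): all 13 → value 112, running total 308.00
- pears (131/27 per unit): all 27 → value 131, running total 439.00
- cherries (68/24 per unit): 1 of 24 → value 1×68/24 = 2.8333, running total 441.83
Total 441.83.

441.83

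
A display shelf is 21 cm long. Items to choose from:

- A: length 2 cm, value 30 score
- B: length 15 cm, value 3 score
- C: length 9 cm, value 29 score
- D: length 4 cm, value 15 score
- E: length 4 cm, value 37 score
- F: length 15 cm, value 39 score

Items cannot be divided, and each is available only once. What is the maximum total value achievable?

111 score

Check high-value combinations within 21 cm:
- A+C+D+E: length 2+9+4+4=19, value 30+29+15+37=111
- A+E+F: length 2+4+15=21, value 30+37+39=106
- A+C+E: length 2+9+4=15, value 30+29+37=96
- A+D+F: length 2+4+15=21, value 30+15+39=84
Best: 111 score.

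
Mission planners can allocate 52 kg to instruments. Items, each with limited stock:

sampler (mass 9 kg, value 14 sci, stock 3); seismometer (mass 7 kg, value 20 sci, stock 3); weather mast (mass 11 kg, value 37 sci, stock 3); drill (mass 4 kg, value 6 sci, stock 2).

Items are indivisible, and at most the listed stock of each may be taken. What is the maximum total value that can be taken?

Best selections within mass 52 and stock limits:
- 2×seismometer + 3×weather mast + 1×drill: mass 51, value 157
- 2×seismometer + 3×weather mast: mass 47, value 151
Best: 157 sci.

157 sci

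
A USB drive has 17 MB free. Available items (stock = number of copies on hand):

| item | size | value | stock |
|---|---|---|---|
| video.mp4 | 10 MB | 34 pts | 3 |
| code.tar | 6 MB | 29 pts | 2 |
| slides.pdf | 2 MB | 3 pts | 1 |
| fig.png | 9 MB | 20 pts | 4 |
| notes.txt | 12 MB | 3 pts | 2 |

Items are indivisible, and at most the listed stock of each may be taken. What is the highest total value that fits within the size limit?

Top feasible selections:
- 1×video.mp4 + 1×code.tar: size 16, value 63
- 2×code.tar + 1×slides.pdf: size 14, value 61
- 2×code.tar: size 12, value 58
Best: 63 pts.

63 pts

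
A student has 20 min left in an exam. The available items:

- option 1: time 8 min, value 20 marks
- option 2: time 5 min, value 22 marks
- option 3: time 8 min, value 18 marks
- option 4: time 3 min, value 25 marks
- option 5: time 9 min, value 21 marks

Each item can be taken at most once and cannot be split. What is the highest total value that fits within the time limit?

Check high-value combinations within 20 min:
- option 2+option 4+option 5: time 5+3+9=17, value 22+25+21=68
- option 1+option 2+option 4: time 8+5+3=16, value 20+22+25=67
- option 1+option 4+option 5: time 8+3+9=20, value 20+25+21=66
Best: 68 marks.

68 marks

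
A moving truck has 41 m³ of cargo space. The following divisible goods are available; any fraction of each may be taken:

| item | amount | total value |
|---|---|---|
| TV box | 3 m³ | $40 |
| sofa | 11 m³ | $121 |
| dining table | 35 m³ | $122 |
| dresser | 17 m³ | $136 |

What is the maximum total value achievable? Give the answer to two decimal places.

331.86

Take in order of value per unit:
- TV box (40/3 per unit): all 3 → value 40, running total 40.00
- sofa (121/11 per unit): all 11 → value 121, running total 161.00
- dresser (136/17 per unit): all 17 → value 136, running total 297.00
- dining table (122/35 per unit): 10 of 35 → value 10×122/35 = 34.8571, running total 331.86
Total 331.86.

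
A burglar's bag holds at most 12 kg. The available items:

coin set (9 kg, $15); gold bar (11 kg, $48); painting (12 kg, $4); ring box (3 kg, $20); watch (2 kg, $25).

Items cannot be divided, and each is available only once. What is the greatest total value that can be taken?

Check high-value combinations within 12 kg:
- gold bar: weight 11, value 48
- ring box+watch: weight 3+2=5, value 20+25=45
- coin set+watch: weight 9+2=11, value 15+25=40
- coin set+ring box: weight 9+3=12, value 15+20=35
- watch: weight 2, value 25
Best: $48.

$48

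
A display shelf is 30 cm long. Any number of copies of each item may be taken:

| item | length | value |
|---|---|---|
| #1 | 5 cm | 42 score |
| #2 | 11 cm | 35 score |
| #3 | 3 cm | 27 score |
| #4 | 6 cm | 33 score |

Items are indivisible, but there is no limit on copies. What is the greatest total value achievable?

270 score

Best value-per-unit is #3 at 27/3, and filling with it alone uses length 10×3=30. No mix of the others beats 10×27 = 270.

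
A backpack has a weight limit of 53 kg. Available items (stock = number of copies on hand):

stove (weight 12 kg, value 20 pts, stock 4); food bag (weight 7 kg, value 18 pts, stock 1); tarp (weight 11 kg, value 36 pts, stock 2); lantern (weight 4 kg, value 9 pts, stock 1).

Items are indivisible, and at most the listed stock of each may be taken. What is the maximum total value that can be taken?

Top feasible selections:
- 2×stove + 1×food bag + 2×tarp: weight 53, value 130
- 2×stove + 2×tarp + 1×lantern: weight 50, value 121
- 1×stove + 1×food bag + 2×tarp + 1×lantern: weight 45, value 119
Best: 130 pts.

130 pts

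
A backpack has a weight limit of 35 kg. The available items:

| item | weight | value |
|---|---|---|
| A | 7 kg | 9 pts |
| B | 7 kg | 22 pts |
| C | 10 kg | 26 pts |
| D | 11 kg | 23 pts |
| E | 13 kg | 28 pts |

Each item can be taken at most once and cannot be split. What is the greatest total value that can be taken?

Check high-value combinations within 35 kg:
- A+B+C+D: weight 7+7+10+11=35, value 9+22+26+23=80
- C+D+E: weight 10+11+13=34, value 26+23+28=77
- B+C+E: weight 7+10+13=30, value 22+26+28=76
Best: 80 pts.

80 pts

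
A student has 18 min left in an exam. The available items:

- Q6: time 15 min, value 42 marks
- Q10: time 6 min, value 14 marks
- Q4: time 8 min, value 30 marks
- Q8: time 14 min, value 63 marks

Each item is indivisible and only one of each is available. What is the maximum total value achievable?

Check high-value combinations within 18 min:
- Q8: time 14, value 63
- Q10+Q4: time 6+8=14, value 14+30=44
- Q6: time 15, value 42
Best: 63 marks.

63 marks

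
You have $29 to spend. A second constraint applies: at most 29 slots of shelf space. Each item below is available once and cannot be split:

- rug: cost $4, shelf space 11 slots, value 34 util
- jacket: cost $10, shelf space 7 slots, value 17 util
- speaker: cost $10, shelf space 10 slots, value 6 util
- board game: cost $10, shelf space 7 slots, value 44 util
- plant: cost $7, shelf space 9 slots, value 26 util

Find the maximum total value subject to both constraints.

104 util

Feasible sets respecting both limits:
- rug+board game+plant: cost 21, shelf space 27, value 104
- rug+jacket+board game: cost 24, shelf space 25, value 95
- jacket+board game+plant: cost 27, shelf space 23, value 87
Best: 104 util.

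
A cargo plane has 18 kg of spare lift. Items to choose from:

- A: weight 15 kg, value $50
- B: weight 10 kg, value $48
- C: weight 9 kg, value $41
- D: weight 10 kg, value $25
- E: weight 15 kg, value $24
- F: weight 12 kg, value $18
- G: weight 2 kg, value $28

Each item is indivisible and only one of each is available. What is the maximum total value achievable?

$78

Check high-value combinations within 18 kg:
- A+G: weight 15+2=17, value 50+28=78
- B+G: weight 10+2=12, value 48+28=76
- C+G: weight 9+2=11, value 41+28=69
- D+G: weight 10+2=12, value 25+28=53
Best: $78.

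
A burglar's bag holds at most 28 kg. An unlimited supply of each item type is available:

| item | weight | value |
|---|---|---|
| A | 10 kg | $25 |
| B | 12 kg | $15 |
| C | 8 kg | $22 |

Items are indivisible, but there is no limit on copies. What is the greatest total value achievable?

Best value-per-unit is C at 22/8; filling with it alone gives 3×22 = 66.
Optimal mix: 2×A + 1×C → weight 28, value 72.

$72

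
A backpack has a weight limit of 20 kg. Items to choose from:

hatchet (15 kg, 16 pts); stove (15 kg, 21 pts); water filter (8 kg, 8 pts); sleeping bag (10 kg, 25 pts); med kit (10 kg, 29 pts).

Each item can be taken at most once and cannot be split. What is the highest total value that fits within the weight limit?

Check high-value combinations within 20 kg:
- sleeping bag+med kit: weight 10+10=20, value 25+29=54
- water filter+med kit: weight 8+10=18, value 8+29=37
- water filter+sleeping bag: weight 8+10=18, value 8+25=33
- med kit: weight 10, value 29
Best: 54 pts.

54 pts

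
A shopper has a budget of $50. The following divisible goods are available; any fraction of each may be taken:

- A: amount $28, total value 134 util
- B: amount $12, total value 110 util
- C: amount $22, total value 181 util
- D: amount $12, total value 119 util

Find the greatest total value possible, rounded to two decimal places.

Take in order of value per unit:
- D (119/12 per unit): all 12 → value 119, running total 119.00
- B (110/12 per unit): all 12 → value 110, running total 229.00
- C (181/22 per unit): all 22 → value 181, running total 410.00
- A (134/28 per unit): 4 of 28 → value 4×134/28 = 19.1429, running total 429.14
Total 429.14.

429.14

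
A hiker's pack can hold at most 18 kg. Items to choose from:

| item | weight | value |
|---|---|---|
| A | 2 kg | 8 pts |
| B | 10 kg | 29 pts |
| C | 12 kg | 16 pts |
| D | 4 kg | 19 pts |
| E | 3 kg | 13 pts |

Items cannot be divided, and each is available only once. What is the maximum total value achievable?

61 pts

Check high-value combinations within 18 kg:
- B+D+E: weight 10+4+3=17, value 29+19+13=61
- A+B+D: weight 2+10+4=16, value 8+29+19=56
- A+B+E: weight 2+10+3=15, value 8+29+13=50
- B+D: weight 10+4=14, value 29+19=48
- A+C+D: weight 2+12+4=18, value 8+16+19=43
Best: 61 pts.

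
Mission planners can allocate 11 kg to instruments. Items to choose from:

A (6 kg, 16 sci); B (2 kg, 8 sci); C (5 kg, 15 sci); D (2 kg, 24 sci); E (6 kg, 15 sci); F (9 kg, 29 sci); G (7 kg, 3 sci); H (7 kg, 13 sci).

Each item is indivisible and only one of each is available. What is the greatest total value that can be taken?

53 sci

Check high-value combinations within 11 kg:
- D+F: mass 2+9=11, value 24+29=53
- A+B+D: mass 6+2+2=10, value 16+8+24=48
- B+C+D: mass 2+5+2=9, value 8+15+24=47
- B+D+E: mass 2+2+6=10, value 8+24+15=47
Best: 53 sci.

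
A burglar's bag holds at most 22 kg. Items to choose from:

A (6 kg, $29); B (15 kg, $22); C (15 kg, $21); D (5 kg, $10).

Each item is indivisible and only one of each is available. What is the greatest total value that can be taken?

Check high-value combinations within 22 kg:
- A+B: weight 6+15=21, value 29+22=51
- A+C: weight 6+15=21, value 29+21=50
- A+D: weight 6+5=11, value 29+10=39
- B+D: weight 15+5=20, value 22+10=32
Best: $51.

$51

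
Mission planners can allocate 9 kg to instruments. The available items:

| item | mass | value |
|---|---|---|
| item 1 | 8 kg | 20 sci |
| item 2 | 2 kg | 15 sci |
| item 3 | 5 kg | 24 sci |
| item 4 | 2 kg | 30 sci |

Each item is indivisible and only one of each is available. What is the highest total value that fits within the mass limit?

69 sci

Check high-value combinations within 9 kg:
- item 2+item 3+item 4: mass 2+5+2=9, value 15+24+30=69
- item 3+item 4: mass 5+2=7, value 24+30=54
- item 2+item 4: mass 2+2=4, value 15+30=45
Best: 69 sci.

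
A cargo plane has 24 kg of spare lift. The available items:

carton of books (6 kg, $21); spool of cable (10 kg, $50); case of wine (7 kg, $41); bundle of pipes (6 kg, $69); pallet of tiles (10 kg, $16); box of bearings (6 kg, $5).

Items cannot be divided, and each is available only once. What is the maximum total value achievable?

This is a 0/1 knapsack; check combinations near the capacity.
- spool of cable+case of wine+bundle of pipes: weight 10+7+6=23, value 50+41+69=160
- carton of books+spool of cable+bundle of pipes: weight 6+10+6=22, value 21+50+69=140
- carton of books+case of wine+bundle of pipes: weight 6+7+6=19, value 21+41+69=131
Best: $160.

$160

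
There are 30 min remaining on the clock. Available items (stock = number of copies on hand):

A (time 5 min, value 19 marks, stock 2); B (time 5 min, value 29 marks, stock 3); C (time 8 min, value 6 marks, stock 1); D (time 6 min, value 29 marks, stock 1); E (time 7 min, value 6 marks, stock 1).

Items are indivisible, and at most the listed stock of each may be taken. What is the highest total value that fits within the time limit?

135 marks

Top feasible selections:
- 1×A + 3×B + 1×D: time 26, value 135
- 2×A + 3×B: time 25, value 125
Best: 135 marks.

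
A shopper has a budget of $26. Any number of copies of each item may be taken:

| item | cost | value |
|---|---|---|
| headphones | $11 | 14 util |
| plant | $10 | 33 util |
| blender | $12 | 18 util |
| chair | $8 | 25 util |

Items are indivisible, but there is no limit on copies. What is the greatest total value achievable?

83 util

Best value-per-unit is plant at 33/10; filling with it alone gives 2×33 = 66.
Optimal mix: 1×plant + 2×chair → cost 26, value 83.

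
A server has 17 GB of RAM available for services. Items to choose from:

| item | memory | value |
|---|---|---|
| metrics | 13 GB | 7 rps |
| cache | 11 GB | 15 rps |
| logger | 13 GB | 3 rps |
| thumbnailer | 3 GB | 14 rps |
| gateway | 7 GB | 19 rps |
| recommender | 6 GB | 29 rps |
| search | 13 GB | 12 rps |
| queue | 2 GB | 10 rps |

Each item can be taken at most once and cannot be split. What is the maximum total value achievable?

Check high-value combinations within 17 GB:
- thumbnailer+gateway+recommender: memory 3+7+6=16, value 14+19+29=62
- gateway+recommender+queue: memory 7+6+2=15, value 19+29+10=58
- thumbnailer+recommender+queue: memory 3+6+2=11, value 14+29+10=53
Best: 62 rps.

62 rps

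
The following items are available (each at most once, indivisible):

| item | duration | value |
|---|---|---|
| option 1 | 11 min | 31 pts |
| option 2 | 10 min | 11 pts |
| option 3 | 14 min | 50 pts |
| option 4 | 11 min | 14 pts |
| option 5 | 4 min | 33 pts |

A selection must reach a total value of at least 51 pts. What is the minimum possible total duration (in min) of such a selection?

15

Subsets with value ≥ 51, sorted by total duration:
- option 1+option 5: duration 15, value 64
- option 3+option 5: duration 18, value 83
- option 2+option 3: duration 24, value 61
Minimum duration: 15 min.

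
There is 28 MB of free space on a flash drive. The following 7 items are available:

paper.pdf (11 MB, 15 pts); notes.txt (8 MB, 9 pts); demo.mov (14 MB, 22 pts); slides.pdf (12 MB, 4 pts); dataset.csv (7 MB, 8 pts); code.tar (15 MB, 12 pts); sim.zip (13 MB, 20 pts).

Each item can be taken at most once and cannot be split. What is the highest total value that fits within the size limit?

Check high-value combinations within 28 MB:
- demo.mov+sim.zip: size 14+13=27, value 22+20=42
- paper.pdf+demo.mov: size 11+14=25, value 15+22=37
- notes.txt+dataset.csv+sim.zip: size 8+7+13=28, value 9+8+20=37
- paper.pdf+sim.zip: size 11+13=24, value 15+20=35
- paper.pdf+notes.txt+dataset.csv: size 11+8+7=26, value 15+9+8=32
Best: 42 pts.

42 pts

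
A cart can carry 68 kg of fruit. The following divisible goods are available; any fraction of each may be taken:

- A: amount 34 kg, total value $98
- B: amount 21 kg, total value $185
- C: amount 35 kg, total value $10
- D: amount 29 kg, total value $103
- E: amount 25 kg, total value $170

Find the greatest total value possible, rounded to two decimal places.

Take in order of value per unit:
- B (185/21 per unit): all 21 → value 185, running total 185.00
- E (170/25 per unit): all 25 → value 170, running total 355.00
- D (103/29 per unit): 22 of 29 → value 22×103/29 = 78.1379, running total 433.14
Total 433.14.

433.14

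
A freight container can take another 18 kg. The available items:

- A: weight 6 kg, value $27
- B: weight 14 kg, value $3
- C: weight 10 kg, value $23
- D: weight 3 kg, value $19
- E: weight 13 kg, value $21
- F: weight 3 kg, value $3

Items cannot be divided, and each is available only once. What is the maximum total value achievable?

Check high-value combinations within 18 kg:
- A+C: weight 6+10=16, value 27+23=50
- A+D+F: weight 6+3+3=12, value 27+19+3=49
- A+D: weight 6+3=9, value 27+19=46
- C+D+F: weight 10+3+3=16, value 23+19+3=45
- C+D: weight 10+3=13, value 23+19=42
Best: $50.

$50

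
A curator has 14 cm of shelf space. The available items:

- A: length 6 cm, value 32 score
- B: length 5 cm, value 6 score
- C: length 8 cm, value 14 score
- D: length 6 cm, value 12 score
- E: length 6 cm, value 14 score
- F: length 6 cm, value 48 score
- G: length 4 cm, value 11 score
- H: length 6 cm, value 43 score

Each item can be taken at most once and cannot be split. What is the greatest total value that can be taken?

Check high-value combinations within 14 cm:
- F+H: length 6+6=12, value 48+43=91
- A+F: length 6+6=12, value 32+48=80
- A+H: length 6+6=12, value 32+43=75
- E+F: length 6+6=12, value 14+48=62
Best: 91 score.

91 score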